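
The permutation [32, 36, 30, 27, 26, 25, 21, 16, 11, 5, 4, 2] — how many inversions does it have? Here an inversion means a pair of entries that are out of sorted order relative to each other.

Element-by-element contributions:
32 → 30, 27, 26, 25, 21, 16, 11, 5, 4, 2 → 10
36 → 30, 27, 26, 25, 21, 16, 11, 5, 4, 2 → 10
30 → 27, 26, 25, 21, 16, 11, 5, 4, 2 → 9
27 → 26, 25, 21, 16, 11, 5, 4, 2 → 8
26 → 25, 21, 16, 11, 5, 4, 2 → 7
25 → 21, 16, 11, 5, 4, 2 → 6
21 → 16, 11, 5, 4, 2 → 5
16 → 11, 5, 4, 2 → 4
11 → 5, 4, 2 → 3
5 → 4, 2 → 2
4 → 2 → 1
2 → none → 0
Sum: 10 + 10 + 9 + 8 + 7 + 6 + 5 + 4 + 3 + 2 + 1 + 0 = 65

65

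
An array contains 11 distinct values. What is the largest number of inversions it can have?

55

The maximum occurs when the array is in strictly decreasing order: every one of the C(11, 2) pairs is inverted.
C(11, 2) = 11·10/2 = 55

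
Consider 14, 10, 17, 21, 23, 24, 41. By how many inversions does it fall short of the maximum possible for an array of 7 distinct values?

Maximum inversions for 7 distinct elements is C(7, 2) = 7·6/2 = 21.
Current inversions — for each element, count later smaller elements:
14: 1
10: 0
17: 0
21: 0
23: 0
24: 0
41: 0
Current total: 1 + 0 + 0 + 0 + 0 + 0 + 0 = 1
Shortfall: 21 − 1 = 20

20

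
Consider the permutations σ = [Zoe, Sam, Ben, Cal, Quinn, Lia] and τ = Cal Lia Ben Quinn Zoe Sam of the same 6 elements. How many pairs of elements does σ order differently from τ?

11

Assign each item its position (1..6) in the first ordering, then rewrite the second ordering as that position sequence:
positions: Zoe→1, Sam→2, Ben→3, Cal→4, Quinn→5, Lia→6
second ordering as positions: [4, 6, 3, 5, 1, 2]
Discordant pairs = inversions in this position sequence.
4: 3, 1, 2 → 3
6: 3, 5, 1, 2 → 4
3: 1, 2 → 2
5: 1, 2 → 2
1: 0
2: 0
Total: 3 + 4 + 2 + 2 + 0 + 0 = 11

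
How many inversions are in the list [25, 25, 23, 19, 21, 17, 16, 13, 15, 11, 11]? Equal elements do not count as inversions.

Sweep left to right; for each value list the smaller values that follow it:
25 → 23, 19, 21, 17, 16, 13, 15, 11, 11 → 9
25 → 23, 19, 21, 17, 16, 13, 15, 11, 11 → 9
23 → 19, 21, 17, 16, 13, 15, 11, 11 → 8
19 → 17, 16, 13, 15, 11, 11 → 6
21 → 17, 16, 13, 15, 11, 11 → 6
17 → 16, 13, 15, 11, 11 → 5
16 → 13, 15, 11, 11 → 4
13 → 11, 11 → 2
15 → 11, 11 → 2
11 → none → 0
11 → none → 0
Sum: 9 + 9 + 8 + 6 + 6 + 5 + 4 + 2 + 2 + 0 + 0 = 51

51 inversions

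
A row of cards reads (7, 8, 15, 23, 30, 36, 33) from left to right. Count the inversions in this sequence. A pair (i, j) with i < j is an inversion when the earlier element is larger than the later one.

1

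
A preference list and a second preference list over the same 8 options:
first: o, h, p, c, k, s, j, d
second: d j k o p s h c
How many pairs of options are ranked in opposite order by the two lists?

20 pairs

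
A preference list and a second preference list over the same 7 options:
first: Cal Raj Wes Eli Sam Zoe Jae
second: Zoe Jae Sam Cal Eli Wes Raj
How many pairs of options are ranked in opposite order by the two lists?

Assign each item its position (1..7) in the first ordering, then rewrite the second ordering as that position sequence:
positions: Cal→1, Raj→2, Wes→3, Eli→4, Sam→5, Zoe→6, Jae→7
second ordering as positions: [6, 7, 5, 1, 4, 3, 2]
Discordant pairs = inversions in this position sequence.
6: 5, 1, 4, 3, 2 → 5
7: 5, 1, 4, 3, 2 → 5
5: 1, 4, 3, 2 → 4
1: 0
4: 3, 2 → 2
3: 2 → 1
2: 0
Total: 5 + 5 + 4 + 0 + 2 + 1 + 0 = 17

There are 17 pairs.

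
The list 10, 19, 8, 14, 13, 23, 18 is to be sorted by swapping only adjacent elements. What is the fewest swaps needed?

7

Each adjacent swap fixes exactly one inversion, so the minimum swap count equals the number of inversions.
Count inversions — for each element, later elements that are smaller:
10: 8 → 1
19: 8, 14, 13, 18 → 4
8: none → 0
14: 13 → 1
13: none → 0
23: 18 → 1
18: none → 0
Total inversions: 1 + 4 + 0 + 1 + 0 + 1 + 0 = 7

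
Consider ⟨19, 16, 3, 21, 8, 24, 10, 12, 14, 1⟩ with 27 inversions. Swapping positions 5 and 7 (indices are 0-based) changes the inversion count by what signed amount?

Positions 5 and 7 hold 24 and 12; after swapping, the array is [19, 16, 3, 21, 8, 12, 10, 24, 14, 1].
Element-by-element contributions:
19 → 16, 3, 8, 12, 10, 14, 1 → 7
16 → 3, 8, 12, 10, 14, 1 → 6
3 → 1 → 1
21 → 8, 12, 10, 14, 1 → 5
8 → 1 → 1
12 → 10, 1 → 2
10 → 1 → 1
24 → 14, 1 → 2
14 → 1 → 1
1 → none → 0
Sum: 7 + 6 + 1 + 5 + 1 + 2 + 1 + 2 + 1 + 0 = 26
Change: 26 − 27 = -1

-1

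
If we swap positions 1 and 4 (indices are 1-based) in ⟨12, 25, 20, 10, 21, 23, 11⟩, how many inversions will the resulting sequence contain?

10

Positions 1 and 4 hold 12 and 10; after swapping, the array is [10, 25, 20, 12, 21, 23, 11].
Sweep left to right; for each value list the smaller values that follow it:
10 → none → 0
25 → 20, 12, 21, 23, 11 → 5
20 → 12, 11 → 2
12 → 11 → 1
21 → 11 → 1
23 → 11 → 1
11 → none → 0
Sum: 0 + 5 + 2 + 1 + 1 + 1 + 0 = 10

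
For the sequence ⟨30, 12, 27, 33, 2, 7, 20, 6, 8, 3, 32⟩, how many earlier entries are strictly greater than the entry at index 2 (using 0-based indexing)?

1

The element at index 2 is 27.
Elements before it: 30, 12
Those larger than 27: 30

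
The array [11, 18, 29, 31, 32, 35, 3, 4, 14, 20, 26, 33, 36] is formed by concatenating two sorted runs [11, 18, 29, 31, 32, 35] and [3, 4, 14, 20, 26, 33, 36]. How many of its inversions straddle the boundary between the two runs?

Split inversions: 26

Take each right-half value and tally the left-half values above it:
r = 3: 11, 18, 29, 31, 32, 35 → 6
r = 4: 11, 18, 29, 31, 32, 35 → 6
r = 14: 18, 29, 31, 32, 35 → 5
r = 20: 29, 31, 32, 35 → 4
r = 26: 29, 31, 32, 35 → 4
r = 33: 35 → 1
r = 36: none → 0
Cross-inversions: 6 + 6 + 5 + 4 + 4 + 1 + 0 = 26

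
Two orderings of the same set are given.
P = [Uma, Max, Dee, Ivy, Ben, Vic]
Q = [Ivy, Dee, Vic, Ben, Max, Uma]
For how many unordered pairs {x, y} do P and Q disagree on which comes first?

Assign each item its position (1..6) in the first ordering, then rewrite the second ordering as that position sequence:
positions: Uma→1, Max→2, Dee→3, Ivy→4, Ben→5, Vic→6
second ordering as positions: [4, 3, 6, 5, 2, 1]
Discordant pairs = inversions in this position sequence.
4: 3, 2, 1 → 3
3: 2, 1 → 2
6: 5, 2, 1 → 3
5: 2, 1 → 2
2: 1 → 1
1: 0
Total: 3 + 2 + 3 + 2 + 1 + 0 = 11

11 disagreeing pairs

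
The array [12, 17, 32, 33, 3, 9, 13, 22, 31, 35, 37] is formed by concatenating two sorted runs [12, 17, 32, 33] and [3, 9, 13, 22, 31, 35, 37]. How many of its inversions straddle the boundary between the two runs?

15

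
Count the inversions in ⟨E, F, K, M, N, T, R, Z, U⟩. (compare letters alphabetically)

There are 2 out-of-order pairs.

Sweep left to right; for each value list the smaller values that follow it:
E: 0
F: 0
K: 0
M: 0
N: 0
T: 1
R: 0
Z: 1
U: 0
Sum: 0 + 0 + 0 + 0 + 0 + 1 + 0 + 1 + 0 = 2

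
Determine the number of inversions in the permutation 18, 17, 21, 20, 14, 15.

Out-of-order index pairs (1-indexed):
(1,2): 18 > 17
(1,5): 18 > 14
(1,6): 18 > 15
(2,5): 17 > 14
(2,6): 17 > 15
(3,4): 21 > 20
(3,5): 21 > 14
(3,6): 21 > 15
(4,5): 20 > 14
(4,6): 20 > 15
That's 10 pairs.

10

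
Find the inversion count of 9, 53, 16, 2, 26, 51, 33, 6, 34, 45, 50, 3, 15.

Element-by-element contributions:
9: 3
53: 11
16: 4
2: 0
26: 3
51: 7
33: 3
6: 1
34: 2
45: 2
50: 2
3: 0
15: 0
Sum: 3 + 11 + 4 + 0 + 3 + 7 + 3 + 1 + 2 + 2 + 2 + 0 + 0 = 38

38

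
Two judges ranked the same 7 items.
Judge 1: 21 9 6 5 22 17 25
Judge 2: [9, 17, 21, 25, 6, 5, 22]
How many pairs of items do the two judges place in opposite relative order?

8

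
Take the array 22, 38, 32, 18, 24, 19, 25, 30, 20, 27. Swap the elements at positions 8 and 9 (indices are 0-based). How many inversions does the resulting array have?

Positions 8 and 9 hold 20 and 27; after swapping, the array is [22, 38, 32, 18, 24, 19, 25, 30, 27, 20].
Count, for each position, how many later elements it exceeds:
22: 3
38: 8
32: 7
18: 0
24: 2
19: 0
25: 1
30: 2
27: 1
20: 0
Sum: 3 + 8 + 7 + 0 + 2 + 0 + 1 + 2 + 1 + 0 = 24

24 inversions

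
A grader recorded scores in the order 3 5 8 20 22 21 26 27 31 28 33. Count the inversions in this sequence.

There are 2 inversions.

Count, for each position, how many later elements it exceeds:
3 → none → 0
5 → none → 0
8 → none → 0
20 → none → 0
22 → 21 → 1
21 → none → 0
26 → none → 0
27 → none → 0
31 → 28 → 1
28 → none → 0
33 → none → 0
Sum: 0 + 0 + 0 + 0 + 1 + 0 + 0 + 0 + 1 + 0 + 0 = 2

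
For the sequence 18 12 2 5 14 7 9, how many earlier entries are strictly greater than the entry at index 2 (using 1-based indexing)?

1

The element at index 2 is 12.
Elements before it: 18
Those larger than 12: 18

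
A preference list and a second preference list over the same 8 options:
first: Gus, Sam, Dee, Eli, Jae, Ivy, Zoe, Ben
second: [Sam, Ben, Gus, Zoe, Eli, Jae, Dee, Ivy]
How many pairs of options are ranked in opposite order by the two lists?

Assign each item its position (1..8) in the first ordering, then rewrite the second ordering as that position sequence:
positions: Gus→1, Sam→2, Dee→3, Eli→4, Jae→5, Ivy→6, Zoe→7, Ben→8
second ordering as positions: [2, 8, 1, 7, 4, 5, 3, 6]
Discordant pairs = inversions in this position sequence.
2: 1 → 1
8: 1, 7, 4, 5, 3, 6 → 6
1: 0
7: 4, 5, 3, 6 → 4
4: 3 → 1
5: 3 → 1
3: 0
6: 0
Total: 1 + 6 + 0 + 4 + 1 + 1 + 0 + 0 = 13

Pairs: 13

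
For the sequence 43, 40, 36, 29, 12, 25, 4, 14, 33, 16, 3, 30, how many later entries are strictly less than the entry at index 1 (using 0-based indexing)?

The element at index 1 is 40.
Elements after it: 36, 29, 12, 25, 4, 14, 33, 16, 3, 30
Those smaller than 40: 36, 29, 12, 25, 4, 14, 33, 16, 3, 30

10 such elements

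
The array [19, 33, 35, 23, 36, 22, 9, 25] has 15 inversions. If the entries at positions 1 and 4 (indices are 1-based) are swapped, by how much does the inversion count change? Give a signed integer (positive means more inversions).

+1

Positions 1 and 4 hold 19 and 23; after swapping, the array is [23, 33, 35, 19, 36, 22, 9, 25].
Sweep left to right; for each value list the smaller values that follow it:
23: 3
33: 4
35: 4
19: 1
36: 3
22: 1
9: 0
25: 0
Sum: 3 + 4 + 4 + 1 + 3 + 1 + 0 + 0 = 16
Change: 16 − 15 = +1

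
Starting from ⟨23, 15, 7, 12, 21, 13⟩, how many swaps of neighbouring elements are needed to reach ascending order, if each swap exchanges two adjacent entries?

9

The minimum number of adjacent swaps to sort an array equals its inversion count, since every such swap removes exactly one inversion.
Count inversions — for each element, later elements that are smaller:
23: 15, 7, 12, 21, 13 → 5
15: 7, 12, 13 → 3
7: none → 0
12: none → 0
21: 13 → 1
13: none → 0
Total inversions: 5 + 3 + 0 + 0 + 1 + 0 = 9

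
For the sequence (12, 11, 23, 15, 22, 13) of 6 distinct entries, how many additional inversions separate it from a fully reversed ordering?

9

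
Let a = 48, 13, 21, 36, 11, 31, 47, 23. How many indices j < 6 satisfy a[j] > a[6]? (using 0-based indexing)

The element at index 6 is 47.
Elements before it: 48, 13, 21, 36, 11, 31
Those larger than 47: 48

1 such element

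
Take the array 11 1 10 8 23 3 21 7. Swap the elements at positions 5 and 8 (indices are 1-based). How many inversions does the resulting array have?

Positions 5 and 8 hold 23 and 7; after swapping, the array is [11, 1, 10, 8, 7, 3, 21, 23].
Sweep left to right; for each value list the smaller values that follow it:
11 → 1, 10, 8, 7, 3 → 5
1 → none → 0
10 → 8, 7, 3 → 3
8 → 7, 3 → 2
7 → 3 → 1
3 → none → 0
21 → none → 0
23 → none → 0
Sum: 5 + 0 + 3 + 2 + 1 + 0 + 0 + 0 = 11

11 inversions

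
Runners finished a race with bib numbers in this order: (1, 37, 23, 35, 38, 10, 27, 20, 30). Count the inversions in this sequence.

Out-of-order pairs: 17

Element-by-element contributions:
1: 0
37: 6
23: 2
35: 4
38: 4
10: 0
27: 1
20: 0
30: 0
Sum: 0 + 6 + 2 + 4 + 4 + 0 + 1 + 0 + 0 = 17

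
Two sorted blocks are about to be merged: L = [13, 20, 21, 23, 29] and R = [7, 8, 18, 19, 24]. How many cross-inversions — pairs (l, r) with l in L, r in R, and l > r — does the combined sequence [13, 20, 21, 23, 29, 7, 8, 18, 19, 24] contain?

19 split inversions

For each element r of the right run, count left-run elements greater than r:
r = 7: 13, 20, 21, 23, 29 → 5
r = 8: 13, 20, 21, 23, 29 → 5
r = 18: 20, 21, 23, 29 → 4
r = 19: 20, 21, 23, 29 → 4
r = 24: 29 → 1
Cross-inversions: 5 + 5 + 4 + 4 + 1 = 19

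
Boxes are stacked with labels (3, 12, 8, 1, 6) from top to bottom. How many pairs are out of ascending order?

Inversions: 6

Out-of-order index pairs (1-indexed):
(1,4): 3 > 1
(2,3): 12 > 8
(2,4): 12 > 1
(2,5): 12 > 6
(3,4): 8 > 1
(3,5): 8 > 6
That's 6 pairs.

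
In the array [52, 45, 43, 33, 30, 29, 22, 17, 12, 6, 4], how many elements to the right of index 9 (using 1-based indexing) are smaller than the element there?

2

The element at index 9 is 12.
Elements after it: 6, 4
Those smaller than 12: 6, 4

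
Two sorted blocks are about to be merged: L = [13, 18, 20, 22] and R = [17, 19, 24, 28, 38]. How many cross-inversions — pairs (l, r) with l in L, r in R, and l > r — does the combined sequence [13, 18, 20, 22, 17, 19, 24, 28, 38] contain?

Count, for every r in R, how many entries of L exceed r:
r = 17: 18, 20, 22 → 3
r = 19: 20, 22 → 2
r = 24: none → 0
r = 28: none → 0
r = 38: none → 0
Cross-inversions: 3 + 2 + 0 + 0 + 0 = 5

5 split inversions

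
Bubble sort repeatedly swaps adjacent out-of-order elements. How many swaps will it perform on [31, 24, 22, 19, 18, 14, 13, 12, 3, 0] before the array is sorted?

The minimum number of adjacent swaps to sort an array equals its inversion count, since every such swap removes exactly one inversion.
Count inversions — for each element, later elements that are smaller:
31: 24, 22, 19, 18, 14, 13, 12, 3, 0 → 9
24: 22, 19, 18, 14, 13, 12, 3, 0 → 8
22: 19, 18, 14, 13, 12, 3, 0 → 7
19: 18, 14, 13, 12, 3, 0 → 6
18: 14, 13, 12, 3, 0 → 5
14: 13, 12, 3, 0 → 4
13: 12, 3, 0 → 3
12: 3, 0 → 2
3: 0 → 1
0: none → 0
Total inversions: 9 + 8 + 7 + 6 + 5 + 4 + 3 + 2 + 1 + 0 = 45

45 swaps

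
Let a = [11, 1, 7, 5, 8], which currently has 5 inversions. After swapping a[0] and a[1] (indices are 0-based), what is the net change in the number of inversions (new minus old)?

Positions 0 and 1 hold 11 and 1; after swapping, the array is [1, 11, 7, 5, 8].
Element-by-element contributions:
1: 0
11: 3
7: 1
5: 0
8: 0
Sum: 0 + 3 + 1 + 0 + 0 = 4
Change: 4 − 5 = -1

-1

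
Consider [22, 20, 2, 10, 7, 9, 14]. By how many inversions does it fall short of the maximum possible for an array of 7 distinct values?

8 inversions short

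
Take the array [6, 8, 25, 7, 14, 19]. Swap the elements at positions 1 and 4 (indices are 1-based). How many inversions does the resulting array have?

5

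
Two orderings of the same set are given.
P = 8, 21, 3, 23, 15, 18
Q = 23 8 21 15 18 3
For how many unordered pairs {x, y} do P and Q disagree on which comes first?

5

Assign each item its position (1..6) in the first ordering, then rewrite the second ordering as that position sequence:
positions: 8→1, 21→2, 3→3, 23→4, 15→5, 18→6
second ordering as positions: [4, 1, 2, 5, 6, 3]
Discordant pairs = inversions in this position sequence.
4: 1, 2, 3 → 3
1: 0
2: 0
5: 3 → 1
6: 3 → 1
3: 0
Total: 3 + 0 + 0 + 1 + 1 + 0 = 5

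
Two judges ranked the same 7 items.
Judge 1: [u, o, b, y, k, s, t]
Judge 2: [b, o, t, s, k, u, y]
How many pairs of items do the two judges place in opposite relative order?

Assign each item its position (1..7) in the first ordering, then rewrite the second ordering as that position sequence:
positions: u→1, o→2, b→3, y→4, k→5, s→6, t→7
second ordering as positions: [3, 2, 7, 6, 5, 1, 4]
Discordant pairs = inversions in this position sequence.
3: 2, 1 → 2
2: 1 → 1
7: 6, 5, 1, 4 → 4
6: 5, 1, 4 → 3
5: 1, 4 → 2
1: 0
4: 0
Total: 2 + 1 + 4 + 3 + 2 + 0 + 0 = 12

12 discordant pairs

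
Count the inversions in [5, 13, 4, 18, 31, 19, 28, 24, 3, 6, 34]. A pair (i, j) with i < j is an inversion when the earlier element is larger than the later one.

20

Element-by-element contributions:
5: 2
13: 3
4: 1
18: 2
31: 5
19: 2
28: 3
24: 2
3: 0
6: 0
34: 0
Sum: 2 + 3 + 1 + 2 + 5 + 2 + 3 + 2 + 0 + 0 + 0 = 20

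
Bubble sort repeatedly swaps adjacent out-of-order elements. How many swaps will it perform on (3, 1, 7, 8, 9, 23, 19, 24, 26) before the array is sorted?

2

The minimum number of adjacent swaps to sort an array equals its inversion count, since every such swap removes exactly one inversion.
Count inversions — for each element, later elements that are smaller:
3: 1 → 1
1: none → 0
7: none → 0
8: none → 0
9: none → 0
23: 19 → 1
19: none → 0
24: none → 0
26: none → 0
Total inversions: 1 + 0 + 0 + 0 + 0 + 1 + 0 + 0 + 0 = 2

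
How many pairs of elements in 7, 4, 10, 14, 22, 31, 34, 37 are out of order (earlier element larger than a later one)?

1 inversion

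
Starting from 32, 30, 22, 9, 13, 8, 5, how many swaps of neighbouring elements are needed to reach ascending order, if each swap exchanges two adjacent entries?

Minimum adjacent swaps = number of inversions (each swap of adjacent out-of-order elements removes one inversion and no swap can remove more).
Count inversions — for each element, later elements that are smaller:
32: 30, 22, 9, 13, 8, 5 → 6
30: 22, 9, 13, 8, 5 → 5
22: 9, 13, 8, 5 → 4
9: 8, 5 → 2
13: 8, 5 → 2
8: 5 → 1
5: none → 0
Total inversions: 6 + 5 + 4 + 2 + 2 + 1 + 0 = 20

20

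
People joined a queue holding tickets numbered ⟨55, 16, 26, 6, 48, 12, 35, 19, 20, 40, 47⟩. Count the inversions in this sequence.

24 inversions

Sweep left to right; for each value list the smaller values that follow it:
55 → 16, 26, 6, 48, 12, 35, 19, 20, 40, 47 → 10
16 → 6, 12 → 2
26 → 6, 12, 19, 20 → 4
6 → none → 0
48 → 12, 35, 19, 20, 40, 47 → 6
12 → none → 0
35 → 19, 20 → 2
19 → none → 0
20 → none → 0
40 → none → 0
47 → none → 0
Sum: 10 + 2 + 4 + 0 + 6 + 0 + 2 + 0 + 0 + 0 + 0 = 24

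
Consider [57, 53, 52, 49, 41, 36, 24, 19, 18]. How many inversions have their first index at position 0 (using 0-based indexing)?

8 such elements

The element at index 0 is 57.
Elements after it: 53, 52, 49, 41, 36, 24, 19, 18
Those smaller than 57: 53, 52, 49, 41, 36, 24, 19, 18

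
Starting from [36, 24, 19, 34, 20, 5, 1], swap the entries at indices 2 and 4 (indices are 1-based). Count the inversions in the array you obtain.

There are 19 inversions.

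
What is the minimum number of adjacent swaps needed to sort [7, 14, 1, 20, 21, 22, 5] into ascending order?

Each adjacent swap fixes exactly one inversion, so the minimum swap count equals the number of inversions.
Count inversions — for each element, later elements that are smaller:
7: 1, 5 → 2
14: 1, 5 → 2
1: none → 0
20: 5 → 1
21: 5 → 1
22: 5 → 1
5: none → 0
Total inversions: 2 + 2 + 0 + 1 + 1 + 1 + 0 = 7

7 swaps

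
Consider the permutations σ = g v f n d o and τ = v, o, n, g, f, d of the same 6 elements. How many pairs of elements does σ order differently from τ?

Assign each item its position (1..6) in the first ordering, then rewrite the second ordering as that position sequence:
positions: g→1, v→2, f→3, n→4, d→5, o→6
second ordering as positions: [2, 6, 4, 1, 3, 5]
Discordant pairs = inversions in this position sequence.
2: 1 → 1
6: 4, 1, 3, 5 → 4
4: 1, 3 → 2
1: 0
3: 0
5: 0
Total: 1 + 4 + 2 + 0 + 0 + 0 = 7

Discordant pairs: 7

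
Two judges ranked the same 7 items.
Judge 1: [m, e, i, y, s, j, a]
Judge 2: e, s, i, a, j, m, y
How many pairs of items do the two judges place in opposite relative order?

Assign each item its position (1..7) in the first ordering, then rewrite the second ordering as that position sequence:
positions: m→1, e→2, i→3, y→4, s→5, j→6, a→7
second ordering as positions: [2, 5, 3, 7, 6, 1, 4]
Discordant pairs = inversions in this position sequence.
2: 1 → 1
5: 3, 1, 4 → 3
3: 1 → 1
7: 6, 1, 4 → 3
6: 1, 4 → 2
1: 0
4: 0
Total: 1 + 3 + 1 + 3 + 2 + 0 + 0 = 10

10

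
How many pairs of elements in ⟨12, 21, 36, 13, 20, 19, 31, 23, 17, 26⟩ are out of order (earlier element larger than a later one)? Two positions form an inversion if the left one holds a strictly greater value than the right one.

18

For each element, count later entries that are smaller:
12 → none → 0
21 → 13, 20, 19, 17 → 4
36 → 13, 20, 19, 31, 23, 17, 26 → 7
13 → none → 0
20 → 19, 17 → 2
19 → 17 → 1
31 → 23, 17, 26 → 3
23 → 17 → 1
17 → none → 0
26 → none → 0
Sum: 0 + 4 + 7 + 0 + 2 + 1 + 3 + 1 + 0 + 0 = 18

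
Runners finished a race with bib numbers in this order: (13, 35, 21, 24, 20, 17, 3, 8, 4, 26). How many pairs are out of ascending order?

There are 29 inversions.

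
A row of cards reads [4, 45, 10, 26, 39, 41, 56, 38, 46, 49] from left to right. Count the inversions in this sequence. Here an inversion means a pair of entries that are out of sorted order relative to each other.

10 inversions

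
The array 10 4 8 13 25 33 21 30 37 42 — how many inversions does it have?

There are 5 inversions.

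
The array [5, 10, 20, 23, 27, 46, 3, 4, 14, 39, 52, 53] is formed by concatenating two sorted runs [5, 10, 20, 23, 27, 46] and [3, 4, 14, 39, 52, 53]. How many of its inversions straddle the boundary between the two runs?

For each element r of the right run, count left-run elements greater than r:
r = 3: 5, 10, 20, 23, 27, 46 → 6
r = 4: 5, 10, 20, 23, 27, 46 → 6
r = 14: 20, 23, 27, 46 → 4
r = 39: 46 → 1
r = 52: none → 0
r = 53: none → 0
Cross-inversions: 6 + 6 + 4 + 1 + 0 + 0 = 17

17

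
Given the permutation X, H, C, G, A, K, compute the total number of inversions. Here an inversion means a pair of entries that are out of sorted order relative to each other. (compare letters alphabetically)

Sweep left to right; for each value list the smaller values that follow it:
X: 5
H: 3
C: 1
G: 1
A: 0
K: 0
Sum: 5 + 3 + 1 + 1 + 0 + 0 = 10

Inversions: 10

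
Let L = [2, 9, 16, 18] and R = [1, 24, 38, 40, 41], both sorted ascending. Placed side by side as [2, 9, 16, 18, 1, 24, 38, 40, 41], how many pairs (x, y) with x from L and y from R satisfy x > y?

4

Count, for every r in R, how many entries of L exceed r:
r = 1: 2, 9, 16, 18 → 4
r = 24: none → 0
r = 38: none → 0
r = 40: none → 0
r = 41: none → 0
Cross-inversions: 4 + 0 + 0 + 0 + 0 = 4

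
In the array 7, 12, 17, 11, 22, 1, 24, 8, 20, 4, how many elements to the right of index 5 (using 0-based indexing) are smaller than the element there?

0

The element at index 5 is 1.
Elements after it: 24, 8, 20, 4
None of them are smaller than 1.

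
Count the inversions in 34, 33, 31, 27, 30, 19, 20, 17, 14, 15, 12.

Element-by-element contributions:
34 → 33, 31, 27, 30, 19, 20, 17, 14, 15, 12 → 10
33 → 31, 27, 30, 19, 20, 17, 14, 15, 12 → 9
31 → 27, 30, 19, 20, 17, 14, 15, 12 → 8
27 → 19, 20, 17, 14, 15, 12 → 6
30 → 19, 20, 17, 14, 15, 12 → 6
19 → 17, 14, 15, 12 → 4
20 → 17, 14, 15, 12 → 4
17 → 14, 15, 12 → 3
14 → 12 → 1
15 → 12 → 1
12 → none → 0
Sum: 10 + 9 + 8 + 6 + 6 + 4 + 4 + 3 + 1 + 1 + 0 = 52

There are 52 inversions.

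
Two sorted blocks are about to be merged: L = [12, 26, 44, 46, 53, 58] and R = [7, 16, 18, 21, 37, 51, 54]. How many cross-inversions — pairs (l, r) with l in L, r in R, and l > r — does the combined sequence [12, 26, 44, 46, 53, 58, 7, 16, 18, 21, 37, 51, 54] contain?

Take each right-half value and tally the left-half values above it:
r = 7: 12, 26, 44, 46, 53, 58 → 6
r = 16: 26, 44, 46, 53, 58 → 5
r = 18: 26, 44, 46, 53, 58 → 5
r = 21: 26, 44, 46, 53, 58 → 5
r = 37: 44, 46, 53, 58 → 4
r = 51: 53, 58 → 2
r = 54: 58 → 1
Cross-inversions: 6 + 5 + 5 + 5 + 4 + 2 + 1 = 28

28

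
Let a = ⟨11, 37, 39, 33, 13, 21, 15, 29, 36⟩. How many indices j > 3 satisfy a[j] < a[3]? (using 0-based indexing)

The element at index 3 is 33.
Elements after it: 13, 21, 15, 29, 36
Those smaller than 33: 13, 21, 15, 29

4 such elements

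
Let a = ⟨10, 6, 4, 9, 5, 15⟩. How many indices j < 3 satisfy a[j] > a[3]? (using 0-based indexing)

1

The element at index 3 is 9.
Elements before it: 10, 6, 4
Those larger than 9: 10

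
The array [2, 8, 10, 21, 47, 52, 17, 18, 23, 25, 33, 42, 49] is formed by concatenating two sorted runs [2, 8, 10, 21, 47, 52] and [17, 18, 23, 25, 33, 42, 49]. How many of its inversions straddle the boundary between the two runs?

There are 15 cross-inversions.

Count, for every r in R, how many entries of L exceed r:
r = 17: 21, 47, 52 → 3
r = 18: 21, 47, 52 → 3
r = 23: 47, 52 → 2
r = 25: 47, 52 → 2
r = 33: 47, 52 → 2
r = 42: 47, 52 → 2
r = 49: 52 → 1
Cross-inversions: 3 + 3 + 2 + 2 + 2 + 2 + 1 = 15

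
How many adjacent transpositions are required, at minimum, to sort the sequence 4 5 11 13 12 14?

1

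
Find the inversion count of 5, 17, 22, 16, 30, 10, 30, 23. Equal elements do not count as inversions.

8

Element-by-element contributions:
5: 0
17: 2
22: 2
16: 1
30: 2
10: 0
30: 1
23: 0
Sum: 0 + 2 + 2 + 1 + 2 + 0 + 1 + 0 = 8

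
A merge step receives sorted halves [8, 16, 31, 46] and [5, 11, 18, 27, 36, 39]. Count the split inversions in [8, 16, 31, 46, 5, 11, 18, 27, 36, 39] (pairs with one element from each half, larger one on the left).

Count, for every r in R, how many entries of L exceed r:
r = 5: 8, 16, 31, 46 → 4
r = 11: 16, 31, 46 → 3
r = 18: 31, 46 → 2
r = 27: 31, 46 → 2
r = 36: 46 → 1
r = 39: 46 → 1
Cross-inversions: 4 + 3 + 2 + 2 + 1 + 1 = 13

13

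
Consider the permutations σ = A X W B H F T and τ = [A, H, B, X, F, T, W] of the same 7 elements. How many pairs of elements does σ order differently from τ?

7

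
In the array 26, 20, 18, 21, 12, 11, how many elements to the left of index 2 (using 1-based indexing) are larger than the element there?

The element at index 2 is 20.
Elements before it: 26
Those larger than 20: 26

1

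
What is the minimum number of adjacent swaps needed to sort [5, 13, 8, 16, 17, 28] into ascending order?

Each adjacent swap fixes exactly one inversion, so the minimum swap count equals the number of inversions.
Count inversions — for each element, later elements that are smaller:
5: none → 0
13: 8 → 1
8: none → 0
16: none → 0
17: none → 0
28: none → 0
Total inversions: 0 + 1 + 0 + 0 + 0 + 0 = 1

1 adjacent swap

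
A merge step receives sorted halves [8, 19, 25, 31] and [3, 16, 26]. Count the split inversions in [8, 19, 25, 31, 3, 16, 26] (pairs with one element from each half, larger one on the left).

There are 8 cross-inversions.

For each element r of the right run, count left-run elements greater than r:
r = 3: 8, 19, 25, 31 → 4
r = 16: 19, 25, 31 → 3
r = 26: 31 → 1
Cross-inversions: 4 + 3 + 1 = 8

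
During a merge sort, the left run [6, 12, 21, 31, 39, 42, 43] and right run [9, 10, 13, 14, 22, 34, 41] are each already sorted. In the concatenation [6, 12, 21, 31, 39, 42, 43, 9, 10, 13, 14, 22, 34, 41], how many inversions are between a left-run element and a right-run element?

31 split inversions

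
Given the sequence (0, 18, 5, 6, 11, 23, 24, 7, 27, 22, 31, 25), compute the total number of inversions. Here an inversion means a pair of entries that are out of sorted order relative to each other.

12 inversions

For each element, count later entries that are smaller:
0 → none → 0
18 → 5, 6, 11, 7 → 4
5 → none → 0
6 → none → 0
11 → 7 → 1
23 → 7, 22 → 2
24 → 7, 22 → 2
7 → none → 0
27 → 22, 25 → 2
22 → none → 0
31 → 25 → 1
25 → none → 0
Sum: 0 + 4 + 0 + 0 + 1 + 2 + 2 + 0 + 2 + 0 + 1 + 0 = 12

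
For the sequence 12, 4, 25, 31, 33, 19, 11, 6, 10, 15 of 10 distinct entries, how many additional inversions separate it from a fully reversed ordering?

20 inversions short

Maximum inversions for 10 distinct elements is C(10, 2) = 10·9/2 = 45.
Current inversions — for each element, count later smaller elements:
12: 4
4: 0
25: 5
31: 5
33: 5
19: 4
11: 2
6: 0
10: 0
15: 0
Current total: 4 + 0 + 5 + 5 + 5 + 4 + 2 + 0 + 0 + 0 = 25
Shortfall: 45 − 25 = 20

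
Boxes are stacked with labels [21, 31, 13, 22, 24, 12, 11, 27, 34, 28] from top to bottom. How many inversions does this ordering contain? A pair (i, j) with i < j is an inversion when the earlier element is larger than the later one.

Element-by-element contributions:
21 → 13, 12, 11 → 3
31 → 13, 22, 24, 12, 11, 27, 28 → 7
13 → 12, 11 → 2
22 → 12, 11 → 2
24 → 12, 11 → 2
12 → 11 → 1
11 → none → 0
27 → none → 0
34 → 28 → 1
28 → none → 0
Sum: 3 + 7 + 2 + 2 + 2 + 1 + 0 + 0 + 1 + 0 = 18

18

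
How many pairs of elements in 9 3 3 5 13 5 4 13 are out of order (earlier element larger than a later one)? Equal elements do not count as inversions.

Sweep left to right; for each value list the smaller values that follow it:
9: 5
3: 0
3: 0
5: 1
13: 2
5: 1
4: 0
13: 0
Sum: 5 + 0 + 0 + 1 + 2 + 1 + 0 + 0 = 9

9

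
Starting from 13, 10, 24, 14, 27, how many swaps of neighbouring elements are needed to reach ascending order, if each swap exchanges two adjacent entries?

There are 2 swaps.

The minimum number of adjacent swaps to sort an array equals its inversion count, since every such swap removes exactly one inversion.
Count inversions — for each element, later elements that are smaller:
13: 10 → 1
10: none → 0
24: 14 → 1
14: none → 0
27: none → 0
Total inversions: 1 + 0 + 1 + 0 + 0 = 2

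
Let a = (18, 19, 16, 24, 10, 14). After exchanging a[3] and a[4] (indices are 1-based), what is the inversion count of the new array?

Inversions: 11

Positions 3 and 4 hold 16 and 24; after swapping, the array is [18, 19, 24, 16, 10, 14].
Element-by-element contributions:
18: 3
19: 3
24: 3
16: 2
10: 0
14: 0
Sum: 3 + 3 + 3 + 2 + 0 + 0 = 11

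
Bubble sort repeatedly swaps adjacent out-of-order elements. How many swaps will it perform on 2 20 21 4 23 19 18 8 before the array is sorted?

14

Minimum adjacent swaps = number of inversions (each swap of adjacent out-of-order elements removes one inversion and no swap can remove more).
Count inversions — for each element, later elements that are smaller:
2: none → 0
20: 4, 19, 18, 8 → 4
21: 4, 19, 18, 8 → 4
4: none → 0
23: 19, 18, 8 → 3
19: 18, 8 → 2
18: 8 → 1
8: none → 0
Total inversions: 0 + 4 + 4 + 0 + 3 + 2 + 1 + 0 = 14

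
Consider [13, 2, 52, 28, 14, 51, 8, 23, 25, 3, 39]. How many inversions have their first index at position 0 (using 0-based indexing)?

3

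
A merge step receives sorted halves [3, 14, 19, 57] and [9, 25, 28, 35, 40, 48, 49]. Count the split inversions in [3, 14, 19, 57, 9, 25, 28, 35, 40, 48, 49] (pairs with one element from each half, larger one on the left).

9 split inversions

Count, for every r in R, how many entries of L exceed r:
r = 9: 14, 19, 57 → 3
r = 25: 57 → 1
r = 28: 57 → 1
r = 35: 57 → 1
r = 40: 57 → 1
r = 48: 57 → 1
r = 49: 57 → 1
Cross-inversions: 3 + 1 + 1 + 1 + 1 + 1 + 1 = 9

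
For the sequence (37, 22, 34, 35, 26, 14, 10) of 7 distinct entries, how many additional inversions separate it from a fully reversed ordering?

4

Maximum inversions for 7 distinct elements is C(7, 2) = 7·6/2 = 21.
Current inversions — for each element, count later smaller elements:
37: 6
22: 2
34: 3
35: 3
26: 2
14: 1
10: 0
Current total: 6 + 2 + 3 + 3 + 2 + 1 + 0 = 17
Shortfall: 21 − 17 = 4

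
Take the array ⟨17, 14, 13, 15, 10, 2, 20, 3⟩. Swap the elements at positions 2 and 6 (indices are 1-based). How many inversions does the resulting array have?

Positions 2 and 6 hold 14 and 2; after swapping, the array is [17, 2, 13, 15, 10, 14, 20, 3].
For each element, count later entries that are smaller:
17 → 2, 13, 15, 10, 14, 3 → 6
2 → none → 0
13 → 10, 3 → 2
15 → 10, 14, 3 → 3
10 → 3 → 1
14 → 3 → 1
20 → 3 → 1
3 → none → 0
Sum: 6 + 0 + 2 + 3 + 1 + 1 + 1 + 0 = 14

14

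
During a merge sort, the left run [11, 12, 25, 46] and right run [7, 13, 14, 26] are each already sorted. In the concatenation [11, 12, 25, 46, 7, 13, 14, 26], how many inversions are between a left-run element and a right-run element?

9

Take each right-half value and tally the left-half values above it:
r = 7: 11, 12, 25, 46 → 4
r = 13: 25, 46 → 2
r = 14: 25, 46 → 2
r = 26: 46 → 1
Cross-inversions: 4 + 2 + 2 + 1 = 9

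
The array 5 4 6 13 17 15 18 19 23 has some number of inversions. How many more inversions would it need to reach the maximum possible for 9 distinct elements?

34

Maximum inversions for 9 distinct elements is C(9, 2) = 9·8/2 = 36.
Current inversions — for each element, count later smaller elements:
5: 1
4: 0
6: 0
13: 0
17: 1
15: 0
18: 0
19: 0
23: 0
Current total: 1 + 0 + 0 + 0 + 1 + 0 + 0 + 0 + 0 = 2
Shortfall: 36 − 2 = 34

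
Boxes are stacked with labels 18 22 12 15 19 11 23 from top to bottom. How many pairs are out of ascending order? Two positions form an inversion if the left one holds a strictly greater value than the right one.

Out-of-order index pairs (0-indexed):
(0,2): 18 > 12
(0,3): 18 > 15
(0,5): 18 > 11
(1,2): 22 > 12
(1,3): 22 > 15
(1,4): 22 > 19
(1,5): 22 > 11
(2,5): 12 > 11
(3,5): 15 > 11
(4,5): 19 > 11
That's 10 pairs.

10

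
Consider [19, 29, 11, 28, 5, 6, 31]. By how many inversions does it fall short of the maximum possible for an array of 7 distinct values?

10

Maximum inversions for 7 distinct elements is C(7, 2) = 7·6/2 = 21.
Current inversions — for each element, count later smaller elements:
19: 3
29: 4
11: 2
28: 2
5: 0
6: 0
31: 0
Current total: 3 + 4 + 2 + 2 + 0 + 0 + 0 = 11
Shortfall: 21 − 11 = 10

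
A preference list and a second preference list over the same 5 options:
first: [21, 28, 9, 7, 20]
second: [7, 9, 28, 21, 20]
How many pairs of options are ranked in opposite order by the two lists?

6 pairs

Assign each item its position (1..5) in the first ordering, then rewrite the second ordering as that position sequence:
positions: 21→1, 28→2, 9→3, 7→4, 20→5
second ordering as positions: [4, 3, 2, 1, 5]
Discordant pairs = inversions in this position sequence.
4: 3, 2, 1 → 3
3: 2, 1 → 2
2: 1 → 1
1: 0
5: 0
Total: 3 + 2 + 1 + 0 + 0 = 6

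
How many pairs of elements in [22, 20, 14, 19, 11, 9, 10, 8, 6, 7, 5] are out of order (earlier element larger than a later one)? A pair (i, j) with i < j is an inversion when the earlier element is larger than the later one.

There are 52 inversions.

For each element, count later entries that are smaller:
22: 10
20: 9
14: 7
19: 7
11: 6
9: 4
10: 4
8: 3
6: 1
7: 1
5: 0
Sum: 10 + 9 + 7 + 7 + 6 + 4 + 4 + 3 + 1 + 1 + 0 = 52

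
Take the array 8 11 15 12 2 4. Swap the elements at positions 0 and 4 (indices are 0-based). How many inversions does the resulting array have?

8

Positions 0 and 4 hold 8 and 2; after swapping, the array is [2, 11, 15, 12, 8, 4].
Count, for each position, how many later elements it exceeds:
2: 0
11: 2
15: 3
12: 2
8: 1
4: 0
Sum: 0 + 2 + 3 + 2 + 1 + 0 = 8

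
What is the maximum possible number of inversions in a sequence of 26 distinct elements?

The maximum occurs when the array is in strictly decreasing order: every one of the C(26, 2) pairs is inverted.
C(26, 2) = 26·25/2 = 325

325 inversions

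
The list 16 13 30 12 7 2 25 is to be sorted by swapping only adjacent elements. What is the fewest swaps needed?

14

Minimum adjacent swaps = number of inversions (each swap of adjacent out-of-order elements removes one inversion and no swap can remove more).
Count inversions — for each element, later elements that are smaller:
16: 13, 12, 7, 2 → 4
13: 12, 7, 2 → 3
30: 12, 7, 2, 25 → 4
12: 7, 2 → 2
7: 2 → 1
2: none → 0
25: none → 0
Total inversions: 4 + 3 + 4 + 2 + 1 + 0 + 0 = 14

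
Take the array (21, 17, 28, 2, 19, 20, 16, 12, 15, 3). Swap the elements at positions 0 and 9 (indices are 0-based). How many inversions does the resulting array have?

Positions 0 and 9 hold 21 and 3; after swapping, the array is [3, 17, 28, 2, 19, 20, 16, 12, 15, 21].
Element-by-element contributions:
3: 1
17: 4
28: 7
2: 0
19: 3
20: 3
16: 2
12: 0
15: 0
21: 0
Sum: 1 + 4 + 7 + 0 + 3 + 3 + 2 + 0 + 0 + 0 = 20

20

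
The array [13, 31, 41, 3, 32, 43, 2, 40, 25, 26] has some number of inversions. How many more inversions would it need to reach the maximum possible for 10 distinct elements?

23 inversions short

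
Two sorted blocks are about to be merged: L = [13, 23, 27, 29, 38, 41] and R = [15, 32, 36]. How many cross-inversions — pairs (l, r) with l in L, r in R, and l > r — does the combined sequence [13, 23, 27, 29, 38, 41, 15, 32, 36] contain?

9

Take each right-half value and tally the left-half values above it:
r = 15: 23, 27, 29, 38, 41 → 5
r = 32: 38, 41 → 2
r = 36: 38, 41 → 2
Cross-inversions: 5 + 2 + 2 = 9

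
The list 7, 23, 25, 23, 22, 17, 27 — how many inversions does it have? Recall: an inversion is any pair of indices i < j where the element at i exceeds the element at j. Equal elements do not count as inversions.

Sweep left to right; for each value list the smaller values that follow it:
7: 0
23: 2
25: 3
23: 2
22: 1
17: 0
27: 0
Sum: 0 + 2 + 3 + 2 + 1 + 0 + 0 = 8

8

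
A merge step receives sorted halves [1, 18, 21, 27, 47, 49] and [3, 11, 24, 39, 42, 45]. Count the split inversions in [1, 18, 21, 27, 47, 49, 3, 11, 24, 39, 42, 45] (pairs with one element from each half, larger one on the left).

Split inversions: 19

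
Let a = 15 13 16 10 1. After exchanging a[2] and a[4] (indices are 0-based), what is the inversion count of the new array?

Positions 2 and 4 hold 16 and 1; after swapping, the array is [15, 13, 1, 10, 16].
Element-by-element contributions:
15 → 13, 1, 10 → 3
13 → 1, 10 → 2
1 → none → 0
10 → none → 0
16 → none → 0
Sum: 3 + 2 + 0 + 0 + 0 = 5

5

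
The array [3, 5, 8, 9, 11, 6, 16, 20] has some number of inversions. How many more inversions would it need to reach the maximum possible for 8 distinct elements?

Maximum inversions for 8 distinct elements is C(8, 2) = 8·7/2 = 28.
Current inversions — for each element, count later smaller elements:
3: 0
5: 0
8: 1
9: 1
11: 1
6: 0
16: 0
20: 0
Current total: 0 + 0 + 1 + 1 + 1 + 0 + 0 + 0 = 3
Shortfall: 28 − 3 = 25

25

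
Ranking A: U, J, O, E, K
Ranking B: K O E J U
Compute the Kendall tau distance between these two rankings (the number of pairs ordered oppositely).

Discordant pairs: 9

Assign each item its position (1..5) in the first ordering, then rewrite the second ordering as that position sequence:
positions: U→1, J→2, O→3, E→4, K→5
second ordering as positions: [5, 3, 4, 2, 1]
Discordant pairs = inversions in this position sequence.
5: 3, 4, 2, 1 → 4
3: 2, 1 → 2
4: 2, 1 → 2
2: 1 → 1
1: 0
Total: 4 + 2 + 2 + 1 + 0 = 9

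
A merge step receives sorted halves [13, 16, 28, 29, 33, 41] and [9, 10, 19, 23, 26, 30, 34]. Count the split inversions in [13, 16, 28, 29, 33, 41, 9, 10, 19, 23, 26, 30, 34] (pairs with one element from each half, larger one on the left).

Count, for every r in R, how many entries of L exceed r:
r = 9: 13, 16, 28, 29, 33, 41 → 6
r = 10: 13, 16, 28, 29, 33, 41 → 6
r = 19: 28, 29, 33, 41 → 4
r = 23: 28, 29, 33, 41 → 4
r = 26: 28, 29, 33, 41 → 4
r = 30: 33, 41 → 2
r = 34: 41 → 1
Cross-inversions: 6 + 6 + 4 + 4 + 4 + 2 + 1 = 27

27 cross-inversions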